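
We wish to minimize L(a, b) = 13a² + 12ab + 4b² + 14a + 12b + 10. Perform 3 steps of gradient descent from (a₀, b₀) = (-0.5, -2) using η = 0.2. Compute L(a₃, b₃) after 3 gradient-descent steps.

242990.151696

∇L = (26a + 12b + 14, 12a + 8b + 12)
Step 1: at (-0.5, -2), ∇L = (-23, -10) → (-0.5, -2) − 0.2·(-23, -10) = (4.1, 0)
Step 2: at (4.1, 0), ∇L = (120.6, 61.2) → (4.1, 0) − 0.2·(120.6, 61.2) = (-20.02, -12.24)
Step 3: at (-20.02, -12.24), ∇L = (-653.4, -326.16) → (-20.02, -12.24) − 0.2·(-653.4, -326.16) = (110.66, 52.992)
L(110.66, 52.992) = 242990.151696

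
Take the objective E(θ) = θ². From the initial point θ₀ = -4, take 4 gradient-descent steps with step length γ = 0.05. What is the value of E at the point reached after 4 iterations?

6.88747536

E′(θ) = 2θ
Step 1: E′(-4) = -8; θ₁ = -4 − 0.05·(-8) = -3.6
Step 2: E′(-3.6) = -7.2; θ₂ = -3.6 − 0.05·(-7.2) = -3.24
Step 3: E′(-3.24) = -6.48; θ₃ = -3.24 − 0.05·(-6.48) = -2.916
Step 4: E′(-2.916) = -5.832; θ₄ = -2.916 − 0.05·(-5.832) = -2.6244
E(-2.6244) = 6.88747536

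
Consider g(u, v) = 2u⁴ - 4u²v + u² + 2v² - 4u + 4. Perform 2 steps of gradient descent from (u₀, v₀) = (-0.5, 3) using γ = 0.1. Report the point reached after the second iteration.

(-1.0872, 1.624)

∇g = (8u³ - 8uv + 2u - 4, -4u² + 4v)
Step 1: at (-0.5, 3), ∇g = (6, 11) → (-0.5, 3) − 0.1·(6, 11) = (-1.1, 1.9)
Step 2: at (-1.1, 1.9), ∇g = (-0.128, 2.76) → (-1.1, 1.9) − 0.1·(-0.128, 2.76) = (-1.0872, 1.624)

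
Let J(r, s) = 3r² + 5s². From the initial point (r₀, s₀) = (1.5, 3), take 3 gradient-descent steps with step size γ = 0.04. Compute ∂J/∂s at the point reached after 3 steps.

6.48

∇J = (6r, 10s)
Step 1: at (1.5, 3), ∇J = (9, 30) → (1.5, 3) − 0.04·(9, 30) = (1.14, 1.8)
Step 2: at (1.14, 1.8), ∇J = (6.84, 18) → (1.14, 1.8) − 0.04·(6.84, 18) = (0.8664, 1.08)
Step 3: at (0.8664, 1.08), ∇J = (5.1984, 10.8) → (0.8664, 1.08) − 0.04·(5.1984, 10.8) = (0.658464, 0.648)
∂J/∂s at (0.658464, 0.648) = 6.48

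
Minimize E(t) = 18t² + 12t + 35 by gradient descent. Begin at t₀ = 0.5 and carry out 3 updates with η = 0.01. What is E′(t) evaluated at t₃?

7.86432

E′(t) = 36t + 12
Step 1: E′(0.5) = 30; t₁ = 0.5 − 0.01·30 = 0.2
Step 2: E′(0.2) = 19.2; t₂ = 0.2 − 0.01·19.2 = 0.008
Step 3: E′(0.008) = 12.288; t₃ = 0.008 − 0.01·12.288 = -0.11488
E′(t) at (-0.11488) = 7.86432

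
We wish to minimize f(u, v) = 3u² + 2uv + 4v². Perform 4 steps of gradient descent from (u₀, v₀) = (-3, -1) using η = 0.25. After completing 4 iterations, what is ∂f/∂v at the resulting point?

-56

∇f = (6u + 2v, 2u + 8v)
(u₁, v₁) = (-3, -1) − 0.25·(-20, -14) = (2, 2.5)
(u₂, v₂) = (2, 2.5) − 0.25·(17, 24) = (-2.25, -3.5)
(u₃, v₃) = (-2.25, -3.5) − 0.25·(-20.5, -32.5) = (2.875, 4.625)
(u₄, v₄) = (2.875, 4.625) − 0.25·(26.5, 42.75) = (-3.75, -6.0625)
∂f/∂v at (-3.75, -6.0625) = -56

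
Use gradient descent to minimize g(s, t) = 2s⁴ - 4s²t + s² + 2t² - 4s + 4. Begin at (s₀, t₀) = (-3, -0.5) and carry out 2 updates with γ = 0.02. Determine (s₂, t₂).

∇g = (8s³ - 8st + 2s - 4, -4s² + 4t)
(s₁, t₁) = (-3, -0.5) − 0.02·(-238, -38) = (1.76, 0.26)
(s₂, t₂) = (1.76, 0.26) − 0.02·(39.473408, -11.3504) = (0.97053184, 0.487008)

(0.97053184, 0.487008)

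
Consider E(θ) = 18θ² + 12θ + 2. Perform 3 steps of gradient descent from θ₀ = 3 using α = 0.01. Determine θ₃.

E′(θ) = 36θ + 12
θ₁ = 3 − 0.01·120 = 1.8
θ₂ = 1.8 − 0.01·76.8 = 1.032
θ₃ = 1.032 − 0.01·49.152 = 0.54048

0.54048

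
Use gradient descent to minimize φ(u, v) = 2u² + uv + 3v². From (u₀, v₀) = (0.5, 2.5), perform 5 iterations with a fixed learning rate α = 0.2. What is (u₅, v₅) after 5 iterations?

(-0.00256, -0.00384)

∇φ = (4u + v, u + 6v)
Step 1: at (0.5, 2.5), ∇φ = (4.5, 15.5) → (0.5, 2.5) − 0.2·(4.5, 15.5) = (-0.4, -0.6)
Step 2: at (-0.4, -0.6), ∇φ = (-2.2, -4) → (-0.4, -0.6) − 0.2·(-2.2, -4) = (0.04, 0.2)
Step 3: at (0.04, 0.2), ∇φ = (0.36, 1.24) → (0.04, 0.2) − 0.2·(0.36, 1.24) = (-0.032, -0.048)
Step 4: at (-0.032, -0.048), ∇φ = (-0.176, -0.32) → (-0.032, -0.048) − 0.2·(-0.176, -0.32) = (0.0032, 0.016)
Step 5: at (0.0032, 0.016), ∇φ = (0.0288, 0.0992) → (0.0032, 0.016) − 0.2·(0.0288, 0.0992) = (-0.00256, -0.00384)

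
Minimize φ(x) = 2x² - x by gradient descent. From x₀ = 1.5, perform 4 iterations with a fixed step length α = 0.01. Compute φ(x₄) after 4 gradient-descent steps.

φ′(x) = 4x - 1
x₁ = 1.5 − 0.01·5 = 1.45
x₂ = 1.45 − 0.01·4.8 = 1.402
x₃ = 1.402 − 0.01·4.608 = 1.35592
x₄ = 1.35592 − 0.01·4.42368 = 1.3116832
φ(1.3116832) = 2.12934243432448

2.12934243432448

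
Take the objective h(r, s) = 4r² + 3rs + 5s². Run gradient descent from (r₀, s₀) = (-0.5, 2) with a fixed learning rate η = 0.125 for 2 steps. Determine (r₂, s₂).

(0.1171875, 0.359375)

∇h = (8r + 3s, 3r + 10s)
(r₁, s₁) = (-0.5, 2) − 0.125·(2, 18.5) = (-0.75, -0.3125)
(r₂, s₂) = (-0.75, -0.3125) − 0.125·(-6.9375, -5.375) = (0.1171875, 0.359375)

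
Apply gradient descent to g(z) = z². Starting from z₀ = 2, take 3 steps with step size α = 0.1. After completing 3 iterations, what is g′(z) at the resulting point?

2.048

g′(z) = 2z
Step 1: g′(2) = 4; z₁ = 2 − 0.1·4 = 1.6
Step 2: g′(1.6) = 3.2; z₂ = 1.6 − 0.1·3.2 = 1.28
Step 3: g′(1.28) = 2.56; z₃ = 1.28 − 0.1·2.56 = 1.024
g′(z) at (1.024) = 2.048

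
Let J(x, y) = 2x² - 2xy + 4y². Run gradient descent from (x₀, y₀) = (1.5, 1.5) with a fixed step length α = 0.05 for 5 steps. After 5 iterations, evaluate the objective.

∇J = (4x - 2y, -2x + 8y)
(x₁, y₁) = (1.5, 1.5) − 0.05·(3, 9) = (1.35, 1.05)
(x₂, y₂) = (1.35, 1.05) − 0.05·(3.3, 5.7) = (1.185, 0.765)
(x₃, y₃) = (1.185, 0.765) − 0.05·(3.21, 3.75) = (1.0245, 0.5775)
(x₄, y₄) = (1.0245, 0.5775) − 0.05·(2.943, 2.571) = (0.87735, 0.44895)
(x₅, y₅) = (0.87735, 0.44895) − 0.05·(2.6115, 1.8369) = (0.746775, 0.357105)
J(0.746775, 0.357105) = 1.0920875526

1.0920875526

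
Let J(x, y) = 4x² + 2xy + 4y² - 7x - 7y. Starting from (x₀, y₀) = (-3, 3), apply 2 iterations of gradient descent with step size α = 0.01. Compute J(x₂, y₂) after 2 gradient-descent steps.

∇J = (8x + 2y - 7, 2x + 8y - 7)
(x₁, y₁) = (-3, 3) − 0.01·(-25, 11) = (-2.75, 2.89)
(x₂, y₂) = (-2.75, 2.89) − 0.01·(-23.22, 10.62) = (-2.5178, 2.7838)
J(-2.5178, 2.7838) = 40.47533384

40.47533384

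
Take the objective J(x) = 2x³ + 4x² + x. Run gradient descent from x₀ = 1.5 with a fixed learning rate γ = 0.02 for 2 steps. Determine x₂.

0.681892

J′(x) = 6x² + 8x + 1
x₁ = 1.5 − 0.02·26.5 = 0.97
x₂ = 0.97 − 0.02·14.4054 = 0.681892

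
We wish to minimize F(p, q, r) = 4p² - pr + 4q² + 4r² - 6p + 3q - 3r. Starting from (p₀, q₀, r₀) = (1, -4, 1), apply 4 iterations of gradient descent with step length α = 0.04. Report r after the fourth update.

0.60013056

∇F = (8p - r - 6, 8q + 3, -p + 8r - 3)
Step 1: at (1, -4, 1), ∇F = (1, -29, 4) → (1, -4, 1) − 0.04·(1, -29, 4) = (0.96, -2.84, 0.84)
Step 2: at (0.96, -2.84, 0.84), ∇F = (0.84, -19.72, 2.76) → (0.96, -2.84, 0.84) − 0.04·(0.84, -19.72, 2.76) = (0.9264, -2.0512, 0.7296)
Step 3: at (0.9264, -2.0512, 0.7296), ∇F = (0.6816, -13.4096, 1.9104) → (0.9264, -2.0512, 0.7296) − 0.04·(0.6816, -13.4096, 1.9104) = (0.899136, -1.514816, 0.653184)
Step 4: at (0.899136, -1.514816, 0.653184), ∇F = (0.539904, -9.118528, 1.326336) → (0.899136, -1.514816, 0.653184) − 0.04·(0.539904, -9.118528, 1.326336) = (0.87753984, -1.15007488, 0.60013056)
r = 0.60013056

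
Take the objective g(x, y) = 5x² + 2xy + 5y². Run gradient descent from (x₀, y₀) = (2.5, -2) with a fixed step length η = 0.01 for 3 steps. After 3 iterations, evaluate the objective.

24.90568061952

∇g = (10x + 2y, 2x + 10y)
(x₁, y₁) = (2.5, -2) − 0.01·(21, -15) = (2.29, -1.85)
(x₂, y₂) = (2.29, -1.85) − 0.01·(19.2, -13.92) = (2.098, -1.7108)
(x₃, y₃) = (2.098, -1.7108) − 0.01·(17.5584, -12.912) = (1.922416, -1.58168)
g(1.922416, -1.58168) = 24.90568061952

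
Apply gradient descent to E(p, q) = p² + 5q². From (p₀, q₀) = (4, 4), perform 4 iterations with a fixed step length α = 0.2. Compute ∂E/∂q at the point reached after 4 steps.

∇E = (2p, 10q)
Step 1: at (4, 4), ∇E = (8, 40) → (4, 4) − 0.2·(8, 40) = (2.4, -4)
Step 2: at (2.4, -4), ∇E = (4.8, -40) → (2.4, -4) − 0.2·(4.8, -40) = (1.44, 4)
Step 3: at (1.44, 4), ∇E = (2.88, 40) → (1.44, 4) − 0.2·(2.88, 40) = (0.864, -4)
Step 4: at (0.864, -4), ∇E = (1.728, -40) → (0.864, -4) − 0.2·(1.728, -40) = (0.5184, 4)
∂E/∂q at (0.5184, 4) = 40

40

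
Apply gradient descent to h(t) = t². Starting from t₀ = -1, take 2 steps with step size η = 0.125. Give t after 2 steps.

-0.5625

h′(t) = 2t
t₁ = -1 − 0.125·(-2) = -0.75
t₂ = -0.75 − 0.125·(-1.5) = -0.5625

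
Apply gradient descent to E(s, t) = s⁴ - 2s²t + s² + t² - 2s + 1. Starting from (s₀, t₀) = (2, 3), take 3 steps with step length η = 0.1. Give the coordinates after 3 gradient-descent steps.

∇E = (4s³ - 4st + 2s - 2, -2s² + 2t)
Step 1: at (2, 3), ∇E = (10, -2) → (2, 3) − 0.1·(10, -2) = (1, 3.2)
Step 2: at (1, 3.2), ∇E = (-8.8, 4.4) → (1, 3.2) − 0.1·(-8.8, 4.4) = (1.88, 2.76)
Step 3: at (1.88, 2.76), ∇E = (7.583488, -1.5488) → (1.88, 2.76) − 0.1·(7.583488, -1.5488) = (1.1216512, 2.91488)

(1.1216512, 2.91488)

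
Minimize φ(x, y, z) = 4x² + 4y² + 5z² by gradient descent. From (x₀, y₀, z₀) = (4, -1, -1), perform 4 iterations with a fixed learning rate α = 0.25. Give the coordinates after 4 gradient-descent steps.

(4, -1, -5.0625)

∇φ = (8x, 8y, 10z)
Step 1: at (4, -1, -1), ∇φ = (32, -8, -10) → (4, -1, -1) − 0.25·(32, -8, -10) = (-4, 1, 1.5)
Step 2: at (-4, 1, 1.5), ∇φ = (-32, 8, 15) → (-4, 1, 1.5) − 0.25·(-32, 8, 15) = (4, -1, -2.25)
Step 3: at (4, -1, -2.25), ∇φ = (32, -8, -22.5) → (4, -1, -2.25) − 0.25·(32, -8, -22.5) = (-4, 1, 3.375)
Step 4: at (-4, 1, 3.375), ∇φ = (-32, 8, 33.75) → (-4, 1, 3.375) − 0.25·(-32, 8, 33.75) = (4, -1, -5.0625)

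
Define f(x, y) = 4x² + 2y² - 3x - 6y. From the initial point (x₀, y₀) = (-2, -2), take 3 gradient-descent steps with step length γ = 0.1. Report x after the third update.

∇f = (8x - 3, 4y - 6)
(x₁, y₁) = (-2, -2) − 0.1·(-19, -14) = (-0.1, -0.6)
(x₂, y₂) = (-0.1, -0.6) − 0.1·(-3.8, -8.4) = (0.28, 0.24)
(x₃, y₃) = (0.28, 0.24) − 0.1·(-0.76, -5.04) = (0.356, 0.744)
x = 0.356

0.356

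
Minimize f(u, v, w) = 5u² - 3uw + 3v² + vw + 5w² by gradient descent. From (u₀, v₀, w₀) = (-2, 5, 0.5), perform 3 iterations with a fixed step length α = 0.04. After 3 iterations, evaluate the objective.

15.00663407104

∇f = (10u - 3w, 6v + w, -3u + v + 10w)
(u₁, v₁, w₁) = (-2, 5, 0.5) − 0.04·(-21.5, 30.5, 16) = (-1.14, 3.78, -0.14)
(u₂, v₂, w₂) = (-1.14, 3.78, -0.14) − 0.04·(-10.98, 22.54, 5.8) = (-0.7008, 2.8784, -0.372)
(u₃, v₃, w₃) = (-0.7008, 2.8784, -0.372) − 0.04·(-5.892, 16.8984, 1.2608) = (-0.46512, 2.202464, -0.422432)
f(-0.46512, 2.202464, -0.422432) = 15.00663407104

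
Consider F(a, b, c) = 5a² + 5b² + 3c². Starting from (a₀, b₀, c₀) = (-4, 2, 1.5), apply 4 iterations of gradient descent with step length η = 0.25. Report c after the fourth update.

∇F = (10a, 10b, 6c)
Step 1: at (-4, 2, 1.5), ∇F = (-40, 20, 9) → (-4, 2, 1.5) − 0.25·(-40, 20, 9) = (6, -3, -0.75)
Step 2: at (6, -3, -0.75), ∇F = (60, -30, -4.5) → (6, -3, -0.75) − 0.25·(60, -30, -4.5) = (-9, 4.5, 0.375)
Step 3: at (-9, 4.5, 0.375), ∇F = (-90, 45, 2.25) → (-9, 4.5, 0.375) − 0.25·(-90, 45, 2.25) = (13.5, -6.75, -0.1875)
Step 4: at (13.5, -6.75, -0.1875), ∇F = (135, -67.5, -1.125) → (13.5, -6.75, -0.1875) − 0.25·(135, -67.5, -1.125) = (-20.25, 10.125, 0.09375)
c = 0.09375

0.09375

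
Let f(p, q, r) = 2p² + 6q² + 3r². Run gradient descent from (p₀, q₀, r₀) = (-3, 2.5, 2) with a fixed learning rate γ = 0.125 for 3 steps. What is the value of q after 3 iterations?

-0.3125

∇f = (4p, 12q, 6r)
(p₁, q₁, r₁) = (-3, 2.5, 2) − 0.125·(-12, 30, 12) = (-1.5, -1.25, 0.5)
(p₂, q₂, r₂) = (-1.5, -1.25, 0.5) − 0.125·(-6, -15, 3) = (-0.75, 0.625, 0.125)
(p₃, q₃, r₃) = (-0.75, 0.625, 0.125) − 0.125·(-3, 7.5, 0.75) = (-0.375, -0.3125, 0.03125)
q = -0.3125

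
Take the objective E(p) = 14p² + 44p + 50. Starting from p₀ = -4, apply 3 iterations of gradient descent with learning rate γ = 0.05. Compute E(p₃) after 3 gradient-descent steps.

E′(p) = 28p + 44
p₁ = -4 − 0.05·(-68) = -0.6
p₂ = -0.6 − 0.05·27.2 = -1.96
p₃ = -1.96 − 0.05·(-10.88) = -1.416
E(-1.416) = 15.766784

15.766784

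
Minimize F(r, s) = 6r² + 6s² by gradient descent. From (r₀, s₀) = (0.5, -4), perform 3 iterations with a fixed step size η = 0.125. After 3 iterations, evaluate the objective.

∇F = (12r, 12s)
(r₁, s₁) = (0.5, -4) − 0.125·(6, -48) = (-0.25, 2)
(r₂, s₂) = (-0.25, 2) − 0.125·(-3, 24) = (0.125, -1)
(r₃, s₃) = (0.125, -1) − 0.125·(1.5, -12) = (-0.0625, 0.5)
F(-0.0625, 0.5) = 1.5234375

1.5234375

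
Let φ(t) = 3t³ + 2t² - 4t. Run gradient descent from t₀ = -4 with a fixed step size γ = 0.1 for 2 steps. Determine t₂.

φ′(t) = 9t² + 4t - 4
t₁ = -4 − 0.1·124 = -16.4
t₂ = -16.4 − 0.1·2351.04 = -251.504

-251.504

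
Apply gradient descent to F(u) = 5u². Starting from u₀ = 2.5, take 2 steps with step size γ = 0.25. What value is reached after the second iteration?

5.625

F′(u) = 10u
u₁ = 2.5 − 0.25·25 = -3.75
u₂ = -3.75 − 0.25·(-37.5) = 5.625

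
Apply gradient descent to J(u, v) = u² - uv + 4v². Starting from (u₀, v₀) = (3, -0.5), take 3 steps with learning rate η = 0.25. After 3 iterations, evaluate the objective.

5.10626220703125

∇J = (2u - v, -u + 8v)
(u₁, v₁) = (3, -0.5) − 0.25·(6.5, -7) = (1.375, 1.25)
(u₂, v₂) = (1.375, 1.25) − 0.25·(1.5, 8.625) = (1, -0.90625)
(u₃, v₃) = (1, -0.90625) − 0.25·(2.90625, -8.25) = (0.2734375, 1.15625)
J(0.2734375, 1.15625) = 5.10626220703125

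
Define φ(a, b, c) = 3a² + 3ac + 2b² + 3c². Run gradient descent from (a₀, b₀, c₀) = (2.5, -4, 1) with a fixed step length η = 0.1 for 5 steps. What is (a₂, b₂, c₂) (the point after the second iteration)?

∇φ = (6a + 3c, 4b, 3a + 6c)
(a₁, b₁, c₁) = (2.5, -4, 1) − 0.1·(18, -16, 13.5) = (0.7, -2.4, -0.35)
(a₂, b₂, c₂) = (0.7, -2.4, -0.35) − 0.1·(3.15, -9.6, 0) = (0.385, -1.44, -0.35)

(0.385, -1.44, -0.35)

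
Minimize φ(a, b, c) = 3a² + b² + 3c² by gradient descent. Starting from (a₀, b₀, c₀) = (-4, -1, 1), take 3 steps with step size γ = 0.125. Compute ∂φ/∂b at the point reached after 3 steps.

∇φ = (6a, 2b, 6c)
(a₁, b₁, c₁) = (-4, -1, 1) − 0.125·(-24, -2, 6) = (-1, -0.75, 0.25)
(a₂, b₂, c₂) = (-1, -0.75, 0.25) − 0.125·(-6, -1.5, 1.5) = (-0.25, -0.5625, 0.0625)
(a₃, b₃, c₃) = (-0.25, -0.5625, 0.0625) − 0.125·(-1.5, -1.125, 0.375) = (-0.0625, -0.421875, 0.015625)
∂φ/∂b at (-0.0625, -0.421875, 0.015625) = -0.84375

-0.84375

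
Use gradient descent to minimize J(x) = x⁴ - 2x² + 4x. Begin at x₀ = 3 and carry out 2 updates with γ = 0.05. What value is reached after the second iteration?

J′(x) = 4x³ - 4x + 4
x₁ = 3 − 0.05·100 = -2
x₂ = -2 − 0.05·(-20) = -1

-1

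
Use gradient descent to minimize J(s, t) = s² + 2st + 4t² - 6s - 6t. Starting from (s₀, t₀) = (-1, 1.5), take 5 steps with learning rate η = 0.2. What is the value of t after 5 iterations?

0.18928

∇J = (2s + 2t - 6, 2s + 8t - 6)
(s₁, t₁) = (-1, 1.5) − 0.2·(-5, 4) = (0, 0.7)
(s₂, t₂) = (0, 0.7) − 0.2·(-4.6, -0.4) = (0.92, 0.78)
(s₃, t₃) = (0.92, 0.78) − 0.2·(-2.6, 2.08) = (1.44, 0.364)
(s₄, t₄) = (1.44, 0.364) − 0.2·(-2.392, -0.208) = (1.9184, 0.4056)
(s₅, t₅) = (1.9184, 0.4056) − 0.2·(-1.352, 1.0816) = (2.1888, 0.18928)
t = 0.18928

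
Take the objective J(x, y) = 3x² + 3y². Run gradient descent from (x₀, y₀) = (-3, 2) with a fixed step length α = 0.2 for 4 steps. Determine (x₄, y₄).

(-0.0048, 0.0032)

∇J = (6x, 6y)
(x₁, y₁) = (-3, 2) − 0.2·(-18, 12) = (0.6, -0.4)
(x₂, y₂) = (0.6, -0.4) − 0.2·(3.6, -2.4) = (-0.12, 0.08)
(x₃, y₃) = (-0.12, 0.08) − 0.2·(-0.72, 0.48) = (0.024, -0.016)
(x₄, y₄) = (0.024, -0.016) − 0.2·(0.144, -0.096) = (-0.0048, 0.0032)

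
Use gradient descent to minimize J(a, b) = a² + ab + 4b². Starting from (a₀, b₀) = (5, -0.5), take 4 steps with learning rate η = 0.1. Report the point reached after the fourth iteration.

∇J = (2a + b, a + 8b)
(a₁, b₁) = (5, -0.5) − 0.1·(9.5, 1) = (4.05, -0.6)
(a₂, b₂) = (4.05, -0.6) − 0.1·(7.5, -0.75) = (3.3, -0.525)
(a₃, b₃) = (3.3, -0.525) − 0.1·(6.075, -0.9) = (2.6925, -0.435)
(a₄, b₄) = (2.6925, -0.435) − 0.1·(4.95, -0.7875) = (2.1975, -0.35625)

(2.1975, -0.35625)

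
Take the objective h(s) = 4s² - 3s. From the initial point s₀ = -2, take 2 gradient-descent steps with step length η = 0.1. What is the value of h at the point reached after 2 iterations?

h′(s) = 8s - 3
Step 1: h′(-2) = -19; s₁ = -2 − 0.1·(-19) = -0.1
Step 2: h′(-0.1) = -3.8; s₂ = -0.1 − 0.1·(-3.8) = 0.28
h(0.28) = -0.5264

-0.5264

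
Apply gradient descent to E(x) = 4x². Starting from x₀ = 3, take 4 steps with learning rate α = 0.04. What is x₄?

0.64144128

E′(x) = 8x
Step 1: E′(3) = 24; x₁ = 3 − 0.04·24 = 2.04
Step 2: E′(2.04) = 16.32; x₂ = 2.04 − 0.04·16.32 = 1.3872
Step 3: E′(1.3872) = 11.0976; x₃ = 1.3872 − 0.04·11.0976 = 0.943296
Step 4: E′(0.943296) = 7.546368; x₄ = 0.943296 − 0.04·7.546368 = 0.64144128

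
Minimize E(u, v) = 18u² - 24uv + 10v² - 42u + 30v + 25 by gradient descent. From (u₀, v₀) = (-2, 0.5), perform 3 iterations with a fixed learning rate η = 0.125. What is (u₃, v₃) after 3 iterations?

(425.3125, -306.75)

∇E = (36u - 24v - 42, -24u + 20v + 30)
(u₁, v₁) = (-2, 0.5) − 0.125·(-126, 88) = (13.75, -10.5)
(u₂, v₂) = (13.75, -10.5) − 0.125·(705, -510) = (-74.375, 53.25)
(u₃, v₃) = (-74.375, 53.25) − 0.125·(-3997.5, 2880) = (425.3125, -306.75)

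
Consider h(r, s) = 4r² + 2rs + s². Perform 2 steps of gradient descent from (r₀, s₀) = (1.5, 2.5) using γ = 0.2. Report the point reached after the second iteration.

(0.78, 1.3)

∇h = (8r + 2s, 2r + 2s)
(r₁, s₁) = (1.5, 2.5) − 0.2·(17, 8) = (-1.9, 0.9)
(r₂, s₂) = (-1.9, 0.9) − 0.2·(-13.4, -2) = (0.78, 1.3)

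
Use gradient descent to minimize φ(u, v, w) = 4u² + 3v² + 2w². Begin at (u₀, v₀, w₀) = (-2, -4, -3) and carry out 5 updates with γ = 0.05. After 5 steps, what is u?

∇φ = (8u, 6v, 4w)
Step 1: at (-2, -4, -3), ∇φ = (-16, -24, -12) → (-2, -4, -3) − 0.05·(-16, -24, -12) = (-1.2, -2.8, -2.4)
Step 2: at (-1.2, -2.8, -2.4), ∇φ = (-9.6, -16.8, -9.6) → (-1.2, -2.8, -2.4) − 0.05·(-9.6, -16.8, -9.6) = (-0.72, -1.96, -1.92)
Step 3: at (-0.72, -1.96, -1.92), ∇φ = (-5.76, -11.76, -7.68) → (-0.72, -1.96, -1.92) − 0.05·(-5.76, -11.76, -7.68) = (-0.432, -1.372, -1.536)
Step 4: at (-0.432, -1.372, -1.536), ∇φ = (-3.456, -8.232, -6.144) → (-0.432, -1.372, -1.536) − 0.05·(-3.456, -8.232, -6.144) = (-0.2592, -0.9604, -1.2288)
Step 5: at (-0.2592, -0.9604, -1.2288), ∇φ = (-2.0736, -5.7624, -4.9152) → (-0.2592, -0.9604, -1.2288) − 0.05·(-2.0736, -5.7624, -4.9152) = (-0.15552, -0.67228, -0.98304)
u = -0.15552

-0.15552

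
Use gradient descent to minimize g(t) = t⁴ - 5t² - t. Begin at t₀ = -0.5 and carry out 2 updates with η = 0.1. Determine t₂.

g′(t) = 4t³ - 10t - 1
Step 1: g′(-0.5) = 3.5; t₁ = -0.5 − 0.1·3.5 = -0.85
Step 2: g′(-0.85) = 5.0435; t₂ = -0.85 − 0.1·5.0435 = -1.35435

-1.35435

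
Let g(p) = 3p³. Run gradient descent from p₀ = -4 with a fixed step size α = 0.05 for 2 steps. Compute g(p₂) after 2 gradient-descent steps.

-928722.866405376

g′(p) = 9p²
p₁ = -4 − 0.05·144 = -11.2
p₂ = -11.2 − 0.05·1128.96 = -67.648
g(-67.648) = -928722.866405376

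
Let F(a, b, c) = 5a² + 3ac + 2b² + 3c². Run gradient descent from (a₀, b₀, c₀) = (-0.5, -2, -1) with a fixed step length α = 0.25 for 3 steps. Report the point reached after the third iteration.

∇F = (10a + 3c, 4b, 3a + 6c)
(a₁, b₁, c₁) = (-0.5, -2, -1) − 0.25·(-8, -8, -7.5) = (1.5, 0, 0.875)
(a₂, b₂, c₂) = (1.5, 0, 0.875) − 0.25·(17.625, 0, 9.75) = (-2.90625, 0, -1.5625)
(a₃, b₃, c₃) = (-2.90625, 0, -1.5625) − 0.25·(-33.75, 0, -18.09375) = (5.53125, 0, 2.9609375)

(5.53125, 0, 2.9609375)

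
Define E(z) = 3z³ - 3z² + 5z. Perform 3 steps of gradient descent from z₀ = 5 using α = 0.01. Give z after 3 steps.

E′(z) = 9z² - 6z + 5
z₁ = 5 − 0.01·200 = 3
z₂ = 3 − 0.01·68 = 2.32
z₃ = 2.32 − 0.01·39.5216 = 1.924784

1.924784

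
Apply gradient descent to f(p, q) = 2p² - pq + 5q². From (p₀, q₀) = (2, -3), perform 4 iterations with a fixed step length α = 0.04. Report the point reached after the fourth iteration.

∇f = (4p - q, -p + 10q)
(p₁, q₁) = (2, -3) − 0.04·(11, -32) = (1.56, -1.72)
(p₂, q₂) = (1.56, -1.72) − 0.04·(7.96, -18.76) = (1.2416, -0.9696)
(p₃, q₃) = (1.2416, -0.9696) − 0.04·(5.936, -10.9376) = (1.00416, -0.532096)
(p₄, q₄) = (1.00416, -0.532096) − 0.04·(4.548736, -6.32512) = (0.82221056, -0.2790912)

(0.82221056, -0.2790912)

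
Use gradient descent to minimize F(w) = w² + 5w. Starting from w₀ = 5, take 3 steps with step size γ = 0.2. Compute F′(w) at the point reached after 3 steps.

3.24

F′(w) = 2w + 5
Step 1: F′(5) = 15; w₁ = 5 − 0.2·15 = 2
Step 2: F′(2) = 9; w₂ = 2 − 0.2·9 = 0.2
Step 3: F′(0.2) = 5.4; w₃ = 0.2 − 0.2·5.4 = -0.88
F′(w) at (-0.88) = 3.24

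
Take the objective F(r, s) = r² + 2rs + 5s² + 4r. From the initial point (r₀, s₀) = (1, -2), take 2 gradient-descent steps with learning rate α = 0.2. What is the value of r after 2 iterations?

∇F = (2r + 2s + 4, 2r + 10s)
Step 1: at (1, -2), ∇F = (2, -18) → (1, -2) − 0.2·(2, -18) = (0.6, 1.6)
Step 2: at (0.6, 1.6), ∇F = (8.4, 17.2) → (0.6, 1.6) − 0.2·(8.4, 17.2) = (-1.08, -1.84)
r = -1.08

-1.08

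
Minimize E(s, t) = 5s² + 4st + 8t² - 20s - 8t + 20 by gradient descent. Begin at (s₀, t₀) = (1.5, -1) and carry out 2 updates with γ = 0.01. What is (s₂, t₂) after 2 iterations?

(1.6638, -0.6724)

∇E = (10s + 4t - 20, 4s + 16t - 8)
(s₁, t₁) = (1.5, -1) − 0.01·(-9, -18) = (1.59, -0.82)
(s₂, t₂) = (1.59, -0.82) − 0.01·(-7.38, -14.76) = (1.6638, -0.6724)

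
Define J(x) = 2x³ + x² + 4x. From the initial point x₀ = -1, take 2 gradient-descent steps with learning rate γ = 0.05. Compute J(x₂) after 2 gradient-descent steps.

-21.177565184

J′(x) = 6x² + 2x + 4
Step 1: J′(-1) = 8; x₁ = -1 − 0.05·8 = -1.4
Step 2: J′(-1.4) = 12.96; x₂ = -1.4 − 0.05·12.96 = -2.048
J(-2.048) = -21.177565184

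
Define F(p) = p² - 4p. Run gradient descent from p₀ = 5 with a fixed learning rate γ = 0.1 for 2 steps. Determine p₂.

3.92

F′(p) = 2p - 4
Step 1: F′(5) = 6; p₁ = 5 − 0.1·6 = 4.4
Step 2: F′(4.4) = 4.8; p₂ = 4.4 − 0.1·4.8 = 3.92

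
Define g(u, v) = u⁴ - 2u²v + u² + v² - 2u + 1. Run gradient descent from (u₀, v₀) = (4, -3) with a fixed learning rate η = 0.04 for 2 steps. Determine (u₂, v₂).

∇g = (4u³ - 4uv + 2u - 2, -2u² + 2v)
Step 1: at (4, -3), ∇g = (310, -38) → (4, -3) − 0.04·(310, -38) = (-8.4, -1.48)
Step 2: at (-8.4, -1.48), ∇g = (-2439.344, -144.08) → (-8.4, -1.48) − 0.04·(-2439.344, -144.08) = (89.17376, 4.2832)

(89.17376, 4.2832)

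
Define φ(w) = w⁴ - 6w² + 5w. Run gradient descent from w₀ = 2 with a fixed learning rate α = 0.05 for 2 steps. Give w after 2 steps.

φ′(w) = 4w³ - 12w + 5
w₁ = 2 − 0.05·13 = 1.35
w₂ = 1.35 − 0.05·(-1.3585) = 1.417925

1.417925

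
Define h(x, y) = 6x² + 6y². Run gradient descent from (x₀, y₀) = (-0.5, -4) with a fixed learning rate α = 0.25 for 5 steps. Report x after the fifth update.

∇h = (12x, 12y)
(x₁, y₁) = (-0.5, -4) − 0.25·(-6, -48) = (1, 8)
(x₂, y₂) = (1, 8) − 0.25·(12, 96) = (-2, -16)
(x₃, y₃) = (-2, -16) − 0.25·(-24, -192) = (4, 32)
(x₄, y₄) = (4, 32) − 0.25·(48, 384) = (-8, -64)
(x₅, y₅) = (-8, -64) − 0.25·(-96, -768) = (16, 128)
x = 16

16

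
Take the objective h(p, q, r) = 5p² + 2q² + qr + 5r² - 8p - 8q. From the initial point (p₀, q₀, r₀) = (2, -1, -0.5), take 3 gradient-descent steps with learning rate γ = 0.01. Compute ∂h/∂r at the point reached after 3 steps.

-4.0511935

∇h = (10p - 8, 4q + r - 8, q + 10r)
(p₁, q₁, r₁) = (2, -1, -0.5) − 0.01·(12, -12.5, -6) = (1.88, -0.875, -0.44)
(p₂, q₂, r₂) = (1.88, -0.875, -0.44) − 0.01·(10.8, -11.94, -5.275) = (1.772, -0.7556, -0.38725)
(p₃, q₃, r₃) = (1.772, -0.7556, -0.38725) − 0.01·(9.72, -11.40965, -4.6281) = (1.6748, -0.6415035, -0.340969)
∂h/∂r at (1.6748, -0.6415035, -0.340969) = -4.0511935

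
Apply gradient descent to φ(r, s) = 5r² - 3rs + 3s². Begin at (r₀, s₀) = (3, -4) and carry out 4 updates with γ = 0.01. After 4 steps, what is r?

∇φ = (10r - 3s, -3r + 6s)
(r₁, s₁) = (3, -4) − 0.01·(42, -33) = (2.58, -3.67)
(r₂, s₂) = (2.58, -3.67) − 0.01·(36.81, -29.76) = (2.2119, -3.3724)
(r₃, s₃) = (2.2119, -3.3724) − 0.01·(32.2362, -26.8701) = (1.889538, -3.103699)
(r₄, s₄) = (1.889538, -3.103699) − 0.01·(28.206477, -24.290808) = (1.60747323, -2.86079092)
r = 1.60747323

1.60747323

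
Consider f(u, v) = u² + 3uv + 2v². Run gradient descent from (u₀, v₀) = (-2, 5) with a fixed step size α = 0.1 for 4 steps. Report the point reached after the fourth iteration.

∇f = (2u + 3v, 3u + 4v)
Step 1: at (-2, 5), ∇f = (11, 14) → (-2, 5) − 0.1·(11, 14) = (-3.1, 3.6)
Step 2: at (-3.1, 3.6), ∇f = (4.6, 5.1) → (-3.1, 3.6) − 0.1·(4.6, 5.1) = (-3.56, 3.09)
Step 3: at (-3.56, 3.09), ∇f = (2.15, 1.68) → (-3.56, 3.09) − 0.1·(2.15, 1.68) = (-3.775, 2.922)
Step 4: at (-3.775, 2.922), ∇f = (1.216, 0.363) → (-3.775, 2.922) − 0.1·(1.216, 0.363) = (-3.8966, 2.8857)

(-3.8966, 2.8857)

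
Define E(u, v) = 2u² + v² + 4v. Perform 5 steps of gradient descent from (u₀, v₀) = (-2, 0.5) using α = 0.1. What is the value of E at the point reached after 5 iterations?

∇E = (4u, 2v + 4)
(u₁, v₁) = (-2, 0.5) − 0.1·(-8, 5) = (-1.2, 0)
(u₂, v₂) = (-1.2, 0) − 0.1·(-4.8, 4) = (-0.72, -0.4)
(u₃, v₃) = (-0.72, -0.4) − 0.1·(-2.88, 3.2) = (-0.432, -0.72)
(u₄, v₄) = (-0.432, -0.72) − 0.1·(-1.728, 2.56) = (-0.2592, -0.976)
(u₅, v₅) = (-0.2592, -0.976) − 0.1·(-1.0368, 2.048) = (-0.15552, -1.1808)
E(-0.15552, -1.1808) = -3.2805384192

-3.2805384192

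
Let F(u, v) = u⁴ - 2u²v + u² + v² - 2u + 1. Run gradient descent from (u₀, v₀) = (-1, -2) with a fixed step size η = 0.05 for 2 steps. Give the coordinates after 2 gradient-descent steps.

(-0.0104, -1.526)

∇F = (4u³ - 4uv + 2u - 2, -2u² + 2v)
Step 1: at (-1, -2), ∇F = (-16, -6) → (-1, -2) − 0.05·(-16, -6) = (-0.2, -1.7)
Step 2: at (-0.2, -1.7), ∇F = (-3.792, -3.48) → (-0.2, -1.7) − 0.05·(-3.792, -3.48) = (-0.0104, -1.526)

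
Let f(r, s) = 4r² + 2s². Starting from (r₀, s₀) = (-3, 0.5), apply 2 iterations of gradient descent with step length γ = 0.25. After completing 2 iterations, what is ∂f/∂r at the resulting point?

∇f = (8r, 4s)
Step 1: at (-3, 0.5), ∇f = (-24, 2) → (-3, 0.5) − 0.25·(-24, 2) = (3, 0)
Step 2: at (3, 0), ∇f = (24, 0) → (3, 0) − 0.25·(24, 0) = (-3, 0)
∂f/∂r at (-3, 0) = -24

-24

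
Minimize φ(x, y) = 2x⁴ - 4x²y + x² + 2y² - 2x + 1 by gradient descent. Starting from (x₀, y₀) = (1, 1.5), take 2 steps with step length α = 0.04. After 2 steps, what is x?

1.17481728

∇φ = (8x³ - 8xy + 2x - 2, -4x² + 4y)
(x₁, y₁) = (1, 1.5) − 0.04·(-4, 2) = (1.16, 1.42)
(x₂, y₂) = (1.16, 1.42) − 0.04·(-0.370432, 0.2976) = (1.17481728, 1.408096)
x = 1.17481728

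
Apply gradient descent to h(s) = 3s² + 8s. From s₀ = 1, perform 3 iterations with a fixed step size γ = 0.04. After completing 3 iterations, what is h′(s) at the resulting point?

h′(s) = 6s + 8
s₁ = 1 − 0.04·14 = 0.44
s₂ = 0.44 − 0.04·10.64 = 0.0144
s₃ = 0.0144 − 0.04·8.0864 = -0.309056
h′(s) at (-0.309056) = 6.145664

6.145664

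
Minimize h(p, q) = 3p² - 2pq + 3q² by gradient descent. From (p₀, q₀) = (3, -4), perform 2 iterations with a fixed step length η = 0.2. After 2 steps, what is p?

∇h = (6p - 2q, -2p + 6q)
Step 1: at (3, -4), ∇h = (26, -30) → (3, -4) − 0.2·(26, -30) = (-2.2, 2)
Step 2: at (-2.2, 2), ∇h = (-17.2, 16.4) → (-2.2, 2) − 0.2·(-17.2, 16.4) = (1.24, -1.28)
p = 1.24

1.24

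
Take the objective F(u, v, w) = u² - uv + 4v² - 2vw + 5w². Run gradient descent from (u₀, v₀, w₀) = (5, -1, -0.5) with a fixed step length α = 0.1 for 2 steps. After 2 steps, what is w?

∇F = (2u - v, -u + 8v - 2w, -2v + 10w)
(u₁, v₁, w₁) = (5, -1, -0.5) − 0.1·(11, -12, -3) = (3.9, 0.2, -0.2)
(u₂, v₂, w₂) = (3.9, 0.2, -0.2) − 0.1·(7.6, -1.9, -2.4) = (3.14, 0.39, 0.04)
w = 0.04

0.04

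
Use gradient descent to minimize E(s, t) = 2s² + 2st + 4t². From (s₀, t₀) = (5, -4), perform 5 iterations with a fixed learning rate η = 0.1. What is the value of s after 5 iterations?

0.84352

∇E = (4s + 2t, 2s + 8t)
Step 1: at (5, -4), ∇E = (12, -22) → (5, -4) − 0.1·(12, -22) = (3.8, -1.8)
Step 2: at (3.8, -1.8), ∇E = (11.6, -6.8) → (3.8, -1.8) − 0.1·(11.6, -6.8) = (2.64, -1.12)
Step 3: at (2.64, -1.12), ∇E = (8.32, -3.68) → (2.64, -1.12) − 0.1·(8.32, -3.68) = (1.808, -0.752)
Step 4: at (1.808, -0.752), ∇E = (5.728, -2.4) → (1.808, -0.752) − 0.1·(5.728, -2.4) = (1.2352, -0.512)
Step 5: at (1.2352, -0.512), ∇E = (3.9168, -1.6256) → (1.2352, -0.512) − 0.1·(3.9168, -1.6256) = (0.84352, -0.34944)
s = 0.84352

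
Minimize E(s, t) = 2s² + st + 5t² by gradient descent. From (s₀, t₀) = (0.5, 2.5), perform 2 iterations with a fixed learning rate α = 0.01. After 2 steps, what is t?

2.01595

∇E = (4s + t, s + 10t)
(s₁, t₁) = (0.5, 2.5) − 0.01·(4.5, 25.5) = (0.455, 2.245)
(s₂, t₂) = (0.455, 2.245) − 0.01·(4.065, 22.905) = (0.41435, 2.01595)
t = 2.01595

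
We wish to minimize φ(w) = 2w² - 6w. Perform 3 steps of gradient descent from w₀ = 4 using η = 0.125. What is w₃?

φ′(w) = 4w - 6
Step 1: φ′(4) = 10; w₁ = 4 − 0.125·10 = 2.75
Step 2: φ′(2.75) = 5; w₂ = 2.75 − 0.125·5 = 2.125
Step 3: φ′(2.125) = 2.5; w₃ = 2.125 − 0.125·2.5 = 1.8125

1.8125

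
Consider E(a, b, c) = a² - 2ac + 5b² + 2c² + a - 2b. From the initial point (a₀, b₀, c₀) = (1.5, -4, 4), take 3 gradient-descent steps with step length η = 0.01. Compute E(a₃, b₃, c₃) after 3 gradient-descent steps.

65.51436287848

∇E = (2a - 2c + 1, 10b - 2, -2a + 4c)
(a₁, b₁, c₁) = (1.5, -4, 4) − 0.01·(-4, -42, 13) = (1.54, -3.58, 3.87)
(a₂, b₂, c₂) = (1.54, -3.58, 3.87) − 0.01·(-3.66, -37.8, 12.4) = (1.5766, -3.202, 3.746)
(a₃, b₃, c₃) = (1.5766, -3.202, 3.746) − 0.01·(-3.3388, -34.02, 11.8308) = (1.609988, -2.8618, 3.627692)
E(1.609988, -2.8618, 3.627692) = 65.51436287848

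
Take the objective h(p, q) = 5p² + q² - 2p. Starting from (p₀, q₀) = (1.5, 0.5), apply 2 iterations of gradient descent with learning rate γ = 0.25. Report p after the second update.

3.125

∇h = (10p - 2, 2q)
(p₁, q₁) = (1.5, 0.5) − 0.25·(13, 1) = (-1.75, 0.25)
(p₂, q₂) = (-1.75, 0.25) − 0.25·(-19.5, 0.5) = (3.125, 0.125)
p = 3.125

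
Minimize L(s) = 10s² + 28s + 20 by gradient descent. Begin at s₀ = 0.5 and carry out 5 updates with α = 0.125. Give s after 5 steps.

-15.828125

L′(s) = 20s + 28
Step 1: L′(0.5) = 38; s₁ = 0.5 − 0.125·38 = -4.25
Step 2: L′(-4.25) = -57; s₂ = -4.25 − 0.125·(-57) = 2.875
Step 3: L′(2.875) = 85.5; s₃ = 2.875 − 0.125·85.5 = -7.8125
Step 4: L′(-7.8125) = -128.25; s₄ = -7.8125 − 0.125·(-128.25) = 8.21875
Step 5: L′(8.21875) = 192.375; s₅ = 8.21875 − 0.125·192.375 = -15.828125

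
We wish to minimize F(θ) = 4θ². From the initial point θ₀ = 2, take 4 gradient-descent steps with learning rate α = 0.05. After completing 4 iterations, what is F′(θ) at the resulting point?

F′(θ) = 8θ
Step 1: F′(2) = 16; θ₁ = 2 − 0.05·16 = 1.2
Step 2: F′(1.2) = 9.6; θ₂ = 1.2 − 0.05·9.6 = 0.72
Step 3: F′(0.72) = 5.76; θ₃ = 0.72 − 0.05·5.76 = 0.432
Step 4: F′(0.432) = 3.456; θ₄ = 0.432 − 0.05·3.456 = 0.2592
F′(θ) at (0.2592) = 2.0736

2.0736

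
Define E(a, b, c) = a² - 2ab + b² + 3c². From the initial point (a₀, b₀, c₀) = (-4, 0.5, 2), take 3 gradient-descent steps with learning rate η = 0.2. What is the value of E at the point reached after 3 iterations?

0.002064

∇E = (2a - 2b, -2a + 2b, 6c)
Step 1: at (-4, 0.5, 2), ∇E = (-9, 9, 12) → (-4, 0.5, 2) − 0.2·(-9, 9, 12) = (-2.2, -1.3, -0.4)
Step 2: at (-2.2, -1.3, -0.4), ∇E = (-1.8, 1.8, -2.4) → (-2.2, -1.3, -0.4) − 0.2·(-1.8, 1.8, -2.4) = (-1.84, -1.66, 0.08)
Step 3: at (-1.84, -1.66, 0.08), ∇E = (-0.36, 0.36, 0.48) → (-1.84, -1.66, 0.08) − 0.2·(-0.36, 0.36, 0.48) = (-1.768, -1.732, -0.016)
E(-1.768, -1.732, -0.016) = 0.002064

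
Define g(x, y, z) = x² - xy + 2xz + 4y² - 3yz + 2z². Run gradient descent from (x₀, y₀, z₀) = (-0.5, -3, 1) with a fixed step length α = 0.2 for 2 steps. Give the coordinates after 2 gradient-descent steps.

∇g = (2x - y + 2z, -x + 8y - 3z, 2x - 3y + 4z)
Step 1: at (-0.5, -3, 1), ∇g = (4, -26.5, 12) → (-0.5, -3, 1) − 0.2·(4, -26.5, 12) = (-1.3, 2.3, -1.4)
Step 2: at (-1.3, 2.3, -1.4), ∇g = (-7.7, 23.9, -15.1) → (-1.3, 2.3, -1.4) − 0.2·(-7.7, 23.9, -15.1) = (0.24, -2.48, 1.62)

(0.24, -2.48, 1.62)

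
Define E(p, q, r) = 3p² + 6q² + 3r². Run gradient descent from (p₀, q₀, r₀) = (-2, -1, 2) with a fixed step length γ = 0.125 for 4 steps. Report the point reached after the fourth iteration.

(-0.0078125, -0.0625, 0.0078125)

∇E = (6p, 12q, 6r)
Step 1: at (-2, -1, 2), ∇E = (-12, -12, 12) → (-2, -1, 2) − 0.125·(-12, -12, 12) = (-0.5, 0.5, 0.5)
Step 2: at (-0.5, 0.5, 0.5), ∇E = (-3, 6, 3) → (-0.5, 0.5, 0.5) − 0.125·(-3, 6, 3) = (-0.125, -0.25, 0.125)
Step 3: at (-0.125, -0.25, 0.125), ∇E = (-0.75, -3, 0.75) → (-0.125, -0.25, 0.125) − 0.125·(-0.75, -3, 0.75) = (-0.03125, 0.125, 0.03125)
Step 4: at (-0.03125, 0.125, 0.03125), ∇E = (-0.1875, 1.5, 0.1875) → (-0.03125, 0.125, 0.03125) − 0.125·(-0.1875, 1.5, 0.1875) = (-0.0078125, -0.0625, 0.0078125)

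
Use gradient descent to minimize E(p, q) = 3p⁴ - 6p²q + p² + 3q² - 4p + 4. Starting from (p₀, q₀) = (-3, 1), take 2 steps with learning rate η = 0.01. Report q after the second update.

1.391224

∇E = (12p³ - 12pq + 2p - 4, -6p² + 6q)
(p₁, q₁) = (-3, 1) − 0.01·(-298, -48) = (-0.02, 1.48)
(p₂, q₂) = (-0.02, 1.48) − 0.01·(-3.684896, 8.8776) = (0.01684896, 1.391224)
q = 1.391224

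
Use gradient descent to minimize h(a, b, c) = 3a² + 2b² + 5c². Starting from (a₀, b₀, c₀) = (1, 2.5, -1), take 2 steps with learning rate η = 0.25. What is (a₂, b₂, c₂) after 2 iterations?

∇h = (6a, 4b, 10c)
(a₁, b₁, c₁) = (1, 2.5, -1) − 0.25·(6, 10, -10) = (-0.5, 0, 1.5)
(a₂, b₂, c₂) = (-0.5, 0, 1.5) − 0.25·(-3, 0, 15) = (0.25, 0, -2.25)

(0.25, 0, -2.25)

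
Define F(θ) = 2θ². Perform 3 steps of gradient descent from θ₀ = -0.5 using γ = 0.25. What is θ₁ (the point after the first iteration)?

F′(θ) = 4θ
Step 1: F′(-0.5) = -2; θ₁ = -0.5 − 0.25·(-2) = 0

0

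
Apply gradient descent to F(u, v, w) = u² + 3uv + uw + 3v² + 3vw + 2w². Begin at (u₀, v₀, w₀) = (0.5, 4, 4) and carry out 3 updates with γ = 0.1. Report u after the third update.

-1.028

∇F = (2u + 3v + w, 3u + 6v + 3w, u + 3v + 4w)
Step 1: at (0.5, 4, 4), ∇F = (17, 37.5, 28.5) → (0.5, 4, 4) − 0.1·(17, 37.5, 28.5) = (-1.2, 0.25, 1.15)
Step 2: at (-1.2, 0.25, 1.15), ∇F = (-0.5, 1.35, 4.15) → (-1.2, 0.25, 1.15) − 0.1·(-0.5, 1.35, 4.15) = (-1.15, 0.115, 0.735)
Step 3: at (-1.15, 0.115, 0.735), ∇F = (-1.22, -0.555, 2.135) → (-1.15, 0.115, 0.735) − 0.1·(-1.22, -0.555, 2.135) = (-1.028, 0.1705, 0.5215)
u = -1.028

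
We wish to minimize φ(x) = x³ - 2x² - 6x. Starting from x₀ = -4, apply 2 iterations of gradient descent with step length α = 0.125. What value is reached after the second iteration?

-63.5859375

φ′(x) = 3x² - 4x - 6
Step 1: φ′(-4) = 58; x₁ = -4 − 0.125·58 = -11.25
Step 2: φ′(-11.25) = 418.6875; x₂ = -11.25 − 0.125·418.6875 = -63.5859375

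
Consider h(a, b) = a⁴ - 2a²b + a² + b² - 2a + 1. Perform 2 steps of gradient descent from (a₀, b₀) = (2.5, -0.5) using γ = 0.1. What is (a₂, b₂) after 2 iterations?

(32.69155, 4.8205)

∇h = (4a³ - 4ab + 2a - 2, -2a² + 2b)
(a₁, b₁) = (2.5, -0.5) − 0.1·(70.5, -13.5) = (-4.55, 0.85)
(a₂, b₂) = (-4.55, 0.85) − 0.1·(-372.4155, -39.705) = (32.69155, 4.8205)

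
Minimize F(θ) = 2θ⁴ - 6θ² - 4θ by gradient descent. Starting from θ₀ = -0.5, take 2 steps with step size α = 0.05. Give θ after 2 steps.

-0.61345

F′(θ) = 8θ³ - 12θ - 4
Step 1: F′(-0.5) = 1; θ₁ = -0.5 − 0.05·1 = -0.55
Step 2: F′(-0.55) = 1.269; θ₂ = -0.55 − 0.05·1.269 = -0.61345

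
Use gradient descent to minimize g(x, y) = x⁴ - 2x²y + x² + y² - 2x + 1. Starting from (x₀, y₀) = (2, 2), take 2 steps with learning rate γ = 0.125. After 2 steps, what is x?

∇g = (4x³ - 4xy + 2x - 2, -2x² + 2y)
Step 1: at (2, 2), ∇g = (18, -4) → (2, 2) − 0.125·(18, -4) = (-0.25, 2.5)
Step 2: at (-0.25, 2.5), ∇g = (-0.0625, 4.875) → (-0.25, 2.5) − 0.125·(-0.0625, 4.875) = (-0.2421875, 1.890625)
x = -0.2421875

-0.2421875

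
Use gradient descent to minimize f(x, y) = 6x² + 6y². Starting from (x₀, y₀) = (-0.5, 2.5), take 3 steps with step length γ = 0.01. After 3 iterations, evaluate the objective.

∇f = (12x, 12y)
(x₁, y₁) = (-0.5, 2.5) − 0.01·(-6, 30) = (-0.44, 2.2)
(x₂, y₂) = (-0.44, 2.2) − 0.01·(-5.28, 26.4) = (-0.3872, 1.936)
(x₃, y₃) = (-0.3872, 1.936) − 0.01·(-4.6464, 23.232) = (-0.340736, 1.70368)
f(-0.340736, 1.70368) = 18.111759384576

18.111759384576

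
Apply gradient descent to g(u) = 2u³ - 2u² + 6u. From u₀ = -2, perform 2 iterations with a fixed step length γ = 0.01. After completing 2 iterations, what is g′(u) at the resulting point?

g′(u) = 6u² - 4u + 6
u₁ = -2 − 0.01·38 = -2.38
u₂ = -2.38 − 0.01·49.5064 = -2.875064
g′(u) at (-2.875064) = 67.096214024576

67.096214024576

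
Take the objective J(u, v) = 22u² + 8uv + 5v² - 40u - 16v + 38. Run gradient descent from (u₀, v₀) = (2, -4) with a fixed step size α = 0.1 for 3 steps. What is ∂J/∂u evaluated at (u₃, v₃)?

∇J = (44u + 8v - 40, 8u + 10v - 16)
Step 1: at (2, -4), ∇J = (16, -40) → (2, -4) − 0.1·(16, -40) = (0.4, 0)
Step 2: at (0.4, 0), ∇J = (-22.4, -12.8) → (0.4, 0) − 0.1·(-22.4, -12.8) = (2.64, 1.28)
Step 3: at (2.64, 1.28), ∇J = (86.4, 17.92) → (2.64, 1.28) − 0.1·(86.4, 17.92) = (-6, -0.512)
∂J/∂u at (-6, -0.512) = -308.096

-308.096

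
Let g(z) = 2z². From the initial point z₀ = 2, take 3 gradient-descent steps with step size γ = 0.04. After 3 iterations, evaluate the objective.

g′(z) = 4z
Step 1: g′(2) = 8; z₁ = 2 − 0.04·8 = 1.68
Step 2: g′(1.68) = 6.72; z₂ = 1.68 − 0.04·6.72 = 1.4112
Step 3: g′(1.4112) = 5.6448; z₃ = 1.4112 − 0.04·5.6448 = 1.185408
g(1.185408) = 2.810384252928

2.810384252928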